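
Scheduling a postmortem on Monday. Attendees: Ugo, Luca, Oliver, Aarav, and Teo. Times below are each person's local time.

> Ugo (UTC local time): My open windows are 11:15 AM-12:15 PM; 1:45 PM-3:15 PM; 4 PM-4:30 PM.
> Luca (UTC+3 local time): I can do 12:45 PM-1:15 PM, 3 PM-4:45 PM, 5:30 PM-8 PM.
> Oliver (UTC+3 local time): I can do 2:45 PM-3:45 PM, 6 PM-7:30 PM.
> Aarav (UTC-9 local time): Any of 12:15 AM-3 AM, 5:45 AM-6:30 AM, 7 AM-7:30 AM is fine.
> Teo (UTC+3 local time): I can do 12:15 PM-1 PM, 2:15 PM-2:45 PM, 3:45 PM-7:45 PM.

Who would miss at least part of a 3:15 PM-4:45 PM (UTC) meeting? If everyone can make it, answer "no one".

Ugo in UTC: 11:15-12:15, 13:45-15:15, 16:00-16:30.
Luca in UTC: 09:45-10:15, 12:00-13:45, 14:30-17:00 (subtract 3h to convert from UTC+3).
Oliver in UTC: 11:45-12:45, 15:00-16:30 (subtract 3h to convert from UTC+3).
Aarav in UTC: 09:15-12:00, 14:45-15:30, 16:00-16:30 (add 9h to convert from UTC-9).
Teo in UTC: 09:15-10:00, 11:15-11:45, 12:45-16:45 (subtract 3h to convert from UTC+3).
Ugo: not fully free for 15:15-16:45. Luca: free for 15:15-16:45. Oliver: not fully free for 15:15-16:45. Aarav: not fully free for 15:15-16:45. Teo: free for 15:15-16:45.

Aarav, Oliver, Ugo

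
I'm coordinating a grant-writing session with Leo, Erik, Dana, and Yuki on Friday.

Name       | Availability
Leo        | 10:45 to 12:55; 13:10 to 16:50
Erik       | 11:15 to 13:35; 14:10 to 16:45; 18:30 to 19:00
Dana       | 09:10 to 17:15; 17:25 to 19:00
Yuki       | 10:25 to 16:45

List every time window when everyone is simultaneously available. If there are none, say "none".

Leo ∩ Erik: 11:15-12:55, 13:10-13:35, 14:10-16:45.
Leo ∩ Erik ∩ Dana: 11:15-12:55, 13:10-13:35, 14:10-16:45.
Leo ∩ Erik ∩ Dana ∩ Yuki: 11:15-12:55, 13:10-13:35, 14:10-16:45.
Those are the intersection windows.

11:15-12:55, 13:10-13:35, 14:10-16:45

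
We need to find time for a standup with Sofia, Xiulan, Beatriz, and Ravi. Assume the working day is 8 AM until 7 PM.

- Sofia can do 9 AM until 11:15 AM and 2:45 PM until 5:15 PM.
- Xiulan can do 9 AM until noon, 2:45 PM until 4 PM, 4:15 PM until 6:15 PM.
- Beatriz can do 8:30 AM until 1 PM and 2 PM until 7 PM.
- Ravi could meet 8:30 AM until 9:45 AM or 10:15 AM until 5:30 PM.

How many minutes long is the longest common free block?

75

Sofia ∩ Xiulan: 09:00-11:15, 14:45-16:00, 16:15-17:15.
Sofia ∩ Xiulan ∩ Beatriz: 09:00-11:15, 14:45-16:00, 16:15-17:15.
Sofia ∩ Xiulan ∩ Beatriz ∩ Ravi: 09:00-09:45, 10:15-11:15, 14:45-16:00, 16:15-17:15.
The longest is 14:45-16:00 at 75 minutes.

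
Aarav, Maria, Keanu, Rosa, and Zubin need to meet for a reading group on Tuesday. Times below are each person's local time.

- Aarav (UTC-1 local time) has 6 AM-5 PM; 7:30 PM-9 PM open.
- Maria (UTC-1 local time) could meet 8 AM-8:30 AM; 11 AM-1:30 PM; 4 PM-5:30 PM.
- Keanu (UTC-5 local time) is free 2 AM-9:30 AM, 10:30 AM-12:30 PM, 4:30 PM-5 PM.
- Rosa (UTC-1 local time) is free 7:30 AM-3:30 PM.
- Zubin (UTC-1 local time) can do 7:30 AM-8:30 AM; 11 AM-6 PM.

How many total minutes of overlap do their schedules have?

Aarav in UTC: 07:00-18:00, 20:30-22:00 (add 1h to convert from UTC-1).
Maria in UTC: 09:00-09:30, 12:00-14:30, 17:00-18:30 (add 1h to convert from UTC-1).
Keanu in UTC: 07:00-14:30, 15:30-17:30, 21:30-22:00 (add 5h to convert from UTC-5).
Rosa in UTC: 08:30-16:30 (add 1h to convert from UTC-1).
Zubin in UTC: 08:30-09:30, 12:00-19:00 (add 1h to convert from UTC-1).
Aarav ∩ Maria: 09:00-09:30, 12:00-14:30, 17:00-18:00.
Aarav ∩ Maria ∩ Keanu: 09:00-09:30, 12:00-14:30, 17:00-17:30.
Aarav ∩ Maria ∩ Keanu ∩ Rosa: 09:00-09:30, 12:00-14:30.
Aarav ∩ Maria ∩ Keanu ∩ Rosa ∩ Zubin: 09:00-09:30, 12:00-14:30.
Summing the common windows: 30 + 150 = 180 minutes.

180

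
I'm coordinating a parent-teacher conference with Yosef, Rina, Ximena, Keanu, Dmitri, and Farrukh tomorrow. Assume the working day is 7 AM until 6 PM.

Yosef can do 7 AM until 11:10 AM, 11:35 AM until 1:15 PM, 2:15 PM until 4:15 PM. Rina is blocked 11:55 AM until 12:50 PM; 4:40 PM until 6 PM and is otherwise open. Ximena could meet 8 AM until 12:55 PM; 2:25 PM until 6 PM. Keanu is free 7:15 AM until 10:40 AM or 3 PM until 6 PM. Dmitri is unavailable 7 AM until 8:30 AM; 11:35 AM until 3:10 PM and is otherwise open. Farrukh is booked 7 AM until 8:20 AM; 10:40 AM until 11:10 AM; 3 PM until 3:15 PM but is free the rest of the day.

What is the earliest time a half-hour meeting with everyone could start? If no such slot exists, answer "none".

Yosef free: 07:00-11:10, 11:35-13:15, 14:15-16:15.
Rina free: 07:00-11:55, 12:50-16:40 (invert busy blocks within the working day).
Ximena free: 08:00-12:55, 14:25-18:00.
Keanu free: 07:15-10:40, 15:00-18:00.
Dmitri free: 08:30-11:35, 15:10-18:00 (invert busy blocks within the working day).
Farrukh free: 08:20-10:40, 11:10-15:00, 15:15-18:00 (invert busy blocks within the working day).
Yosef ∩ Rina: 07:00-11:10, 11:35-11:55, 12:50-13:15, 14:15-16:15.
Yosef ∩ Rina ∩ Ximena: 08:00-11:10, 11:35-11:55, 12:50-12:55, 14:25-16:15.
Yosef ∩ Rina ∩ Ximena ∩ Keanu: 08:00-10:40, 15:00-16:15.
Yosef ∩ Rina ∩ Ximena ∩ Keanu ∩ Dmitri: 08:30-10:40, 15:10-16:15.
Yosef ∩ Rina ∩ Ximena ∩ Keanu ∩ Dmitri ∩ Farrukh: 08:30-10:40, 15:15-16:15.
So the common availability across everyone is 08:30-10:40, 15:15-16:15.
The first common window of at least 30 minutes is 08:30-10:40, so the earliest start is 08:30.

08:30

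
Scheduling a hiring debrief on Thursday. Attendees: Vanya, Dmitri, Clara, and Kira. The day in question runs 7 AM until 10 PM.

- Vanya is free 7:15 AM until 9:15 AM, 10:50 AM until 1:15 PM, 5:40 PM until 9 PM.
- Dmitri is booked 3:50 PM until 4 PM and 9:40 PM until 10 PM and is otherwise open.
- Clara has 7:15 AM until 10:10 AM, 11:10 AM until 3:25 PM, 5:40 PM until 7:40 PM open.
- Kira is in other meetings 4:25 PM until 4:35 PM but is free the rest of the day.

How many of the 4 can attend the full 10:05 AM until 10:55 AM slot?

Vanya free: 07:15-09:15, 10:50-13:15, 17:40-21:00.
Dmitri free: 07:00-15:50, 16:00-21:40 (invert busy blocks within the working day).
Clara free: 07:15-10:10, 11:10-15:25, 17:40-19:40.
Kira free: 07:00-16:25, 16:35-22:00 (invert busy blocks within the working day).
Dmitri and Kira can make the full 10:05-10:55 slot — that's 2.

2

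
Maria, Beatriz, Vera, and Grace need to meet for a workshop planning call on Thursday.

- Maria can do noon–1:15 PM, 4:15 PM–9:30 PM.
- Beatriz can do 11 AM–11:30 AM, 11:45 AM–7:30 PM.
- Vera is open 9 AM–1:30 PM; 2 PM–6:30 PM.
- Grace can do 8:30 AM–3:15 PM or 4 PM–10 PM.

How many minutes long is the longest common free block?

Maria ∩ Beatriz: 12:00-13:15, 16:15-19:30.
Maria ∩ Beatriz ∩ Vera: 12:00-13:15, 16:15-18:30.
Maria ∩ Beatriz ∩ Vera ∩ Grace: 12:00-13:15, 16:15-18:30.
The longest is 16:15-18:30 at 135 minutes.

135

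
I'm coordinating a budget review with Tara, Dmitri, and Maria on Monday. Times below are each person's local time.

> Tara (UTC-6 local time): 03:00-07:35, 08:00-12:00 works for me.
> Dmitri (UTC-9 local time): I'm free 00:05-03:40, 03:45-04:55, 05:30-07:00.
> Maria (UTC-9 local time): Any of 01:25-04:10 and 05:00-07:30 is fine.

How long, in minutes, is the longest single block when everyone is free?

Tara in UTC: 09:00-13:35, 14:00-18:00 (add 6h to convert from UTC-6).
Dmitri in UTC: 09:05-12:40, 12:45-13:55, 14:30-16:00 (add 9h to convert from UTC-9).
Maria in UTC: 10:25-13:10, 14:00-16:30 (add 9h to convert from UTC-9).
Tara ∩ Dmitri: 09:05-12:40, 12:45-13:35, 14:30-16:00.
Tara ∩ Dmitri ∩ Maria: 10:25-12:40, 12:45-13:10, 14:30-16:00.
The longest is 10:25-12:40 at 135 minutes.

135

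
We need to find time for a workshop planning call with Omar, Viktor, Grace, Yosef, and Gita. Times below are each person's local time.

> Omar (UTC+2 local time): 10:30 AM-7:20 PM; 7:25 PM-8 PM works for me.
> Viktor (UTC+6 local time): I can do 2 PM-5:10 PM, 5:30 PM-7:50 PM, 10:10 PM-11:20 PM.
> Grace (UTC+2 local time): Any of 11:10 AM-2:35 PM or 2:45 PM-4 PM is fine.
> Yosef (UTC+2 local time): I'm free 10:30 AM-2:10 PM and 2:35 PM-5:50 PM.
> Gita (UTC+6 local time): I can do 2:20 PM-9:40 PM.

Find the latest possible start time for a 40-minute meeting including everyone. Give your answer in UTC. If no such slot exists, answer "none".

Omar in UTC: 08:30-17:20, 17:25-18:00 (subtract 2h to convert from UTC+2).
Viktor in UTC: 08:00-11:10, 11:30-13:50, 16:10-17:20 (subtract 6h to convert from UTC+6).
Grace in UTC: 09:10-12:35, 12:45-14:00 (subtract 2h to convert from UTC+2).
Yosef in UTC: 08:30-12:10, 12:35-15:50 (subtract 2h to convert from UTC+2).
Gita in UTC: 08:20-15:40 (subtract 6h to convert from UTC+6).
Omar ∩ Viktor: 08:30-11:10, 11:30-13:50, 16:10-17:20.
Omar ∩ Viktor ∩ Grace: 09:10-11:10, 11:30-12:35, 12:45-13:50.
Omar ∩ Viktor ∩ Grace ∩ Yosef: 09:10-11:10, 11:30-12:10, 12:45-13:50.
Omar ∩ Viktor ∩ Grace ∩ Yosef ∩ Gita: 09:10-11:10, 11:30-12:10, 12:45-13:50.
So the common availability across everyone is 09:10-11:10, 11:30-12:10, 12:45-13:50.
The last common window of at least 40 minutes is 12:45-13:50; a 40-minute meeting can start as late as 13:10 and still end by 13:50.

13:10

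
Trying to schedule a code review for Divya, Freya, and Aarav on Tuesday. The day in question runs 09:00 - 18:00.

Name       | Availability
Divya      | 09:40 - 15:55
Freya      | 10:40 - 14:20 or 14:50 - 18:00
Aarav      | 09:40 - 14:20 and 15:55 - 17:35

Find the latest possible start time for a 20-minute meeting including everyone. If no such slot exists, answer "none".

Divya ∩ Freya: 10:40-14:20, 14:50-15:55.
Divya ∩ Freya ∩ Aarav: 10:40-14:20.
So the common availability across everyone is 10:40-14:20.
The last common window of at least 20 minutes is 10:40-14:20; a 20-minute meeting can start as late as 14:00 and still end by 14:20.

14:00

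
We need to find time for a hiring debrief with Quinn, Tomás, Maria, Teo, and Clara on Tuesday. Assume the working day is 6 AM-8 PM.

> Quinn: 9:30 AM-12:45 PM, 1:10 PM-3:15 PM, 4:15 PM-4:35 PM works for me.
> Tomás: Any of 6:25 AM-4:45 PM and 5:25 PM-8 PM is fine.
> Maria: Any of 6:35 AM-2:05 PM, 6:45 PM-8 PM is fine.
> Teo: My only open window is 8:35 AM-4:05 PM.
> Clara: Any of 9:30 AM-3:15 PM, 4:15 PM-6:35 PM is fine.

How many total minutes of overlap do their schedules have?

Quinn ∩ Tomás: 09:30-12:45, 13:10-15:15, 16:15-16:35.
Quinn ∩ Tomás ∩ Maria: 09:30-12:45, 13:10-14:05.
Quinn ∩ Tomás ∩ Maria ∩ Teo: 09:30-12:45, 13:10-14:05.
Quinn ∩ Tomás ∩ Maria ∩ Teo ∩ Clara: 09:30-12:45, 13:10-14:05.
So the common availability across everyone is 09:30-12:45, 13:10-14:05.
Summing the common windows: 195 + 55 = 250 minutes.

250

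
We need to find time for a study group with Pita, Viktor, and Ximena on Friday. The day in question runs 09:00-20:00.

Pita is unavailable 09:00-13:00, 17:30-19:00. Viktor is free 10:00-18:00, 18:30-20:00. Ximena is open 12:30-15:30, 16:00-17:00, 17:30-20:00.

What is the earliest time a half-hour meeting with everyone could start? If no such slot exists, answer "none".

Pita free: 13:00-17:30, 19:00-20:00 (invert busy blocks within the working day).
Viktor free: 10:00-18:00, 18:30-20:00.
Ximena free: 12:30-15:30, 16:00-17:00, 17:30-20:00.
Pita ∩ Viktor: 13:00-17:30, 19:00-20:00.
Pita ∩ Viktor ∩ Ximena: 13:00-15:30, 16:00-17:00, 19:00-20:00.
The first common window of at least 30 minutes is 13:00-15:30, so the earliest start is 13:00.

13:00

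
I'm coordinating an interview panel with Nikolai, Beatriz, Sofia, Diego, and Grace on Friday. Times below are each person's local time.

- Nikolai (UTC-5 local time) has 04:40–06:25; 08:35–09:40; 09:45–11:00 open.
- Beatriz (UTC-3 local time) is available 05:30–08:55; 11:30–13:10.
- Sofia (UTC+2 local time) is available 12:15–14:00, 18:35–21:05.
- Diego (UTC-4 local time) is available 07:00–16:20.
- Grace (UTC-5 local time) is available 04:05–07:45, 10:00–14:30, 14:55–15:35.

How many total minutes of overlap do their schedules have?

Nikolai in UTC: 09:40-11:25, 13:35-14:40, 14:45-16:00 (add 5h to convert from UTC-5).
Beatriz in UTC: 08:30-11:55, 14:30-16:10 (add 3h to convert from UTC-3).
Sofia in UTC: 10:15-12:00, 16:35-19:05 (subtract 2h to convert from UTC+2).
Diego in UTC: 11:00-20:20 (add 4h to convert from UTC-4).
Grace in UTC: 09:05-12:45, 15:00-19:30, 19:55-20:35 (add 5h to convert from UTC-5).
Nikolai ∩ Beatriz: 09:40-11:25, 14:30-14:40, 14:45-16:00.
Nikolai ∩ Beatriz ∩ Sofia: 10:15-11:25.
Nikolai ∩ Beatriz ∩ Sofia ∩ Diego: 11:00-11:25.
Nikolai ∩ Beatriz ∩ Sofia ∩ Diego ∩ Grace: 11:00-11:25.
That's a single block of 25 minutes.

25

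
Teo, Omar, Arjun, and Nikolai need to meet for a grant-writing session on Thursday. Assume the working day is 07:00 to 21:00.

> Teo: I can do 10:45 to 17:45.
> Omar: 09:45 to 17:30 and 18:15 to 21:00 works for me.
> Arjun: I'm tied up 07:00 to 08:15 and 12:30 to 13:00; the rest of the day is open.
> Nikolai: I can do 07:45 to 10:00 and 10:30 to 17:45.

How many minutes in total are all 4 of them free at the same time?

375

Teo free: 10:45-17:45.
Omar free: 09:45-17:30, 18:15-21:00.
Arjun free: 08:15-12:30, 13:00-21:00 (invert busy blocks within the working day).
Nikolai free: 07:45-10:00, 10:30-17:45.
Teo ∩ Omar: 10:45-17:30.
Teo ∩ Omar ∩ Arjun: 10:45-12:30, 13:00-17:30.
Teo ∩ Omar ∩ Arjun ∩ Nikolai: 10:45-12:30, 13:00-17:30.
Those are the intersection windows.
Summing the common windows: 105 + 270 = 375 minutes.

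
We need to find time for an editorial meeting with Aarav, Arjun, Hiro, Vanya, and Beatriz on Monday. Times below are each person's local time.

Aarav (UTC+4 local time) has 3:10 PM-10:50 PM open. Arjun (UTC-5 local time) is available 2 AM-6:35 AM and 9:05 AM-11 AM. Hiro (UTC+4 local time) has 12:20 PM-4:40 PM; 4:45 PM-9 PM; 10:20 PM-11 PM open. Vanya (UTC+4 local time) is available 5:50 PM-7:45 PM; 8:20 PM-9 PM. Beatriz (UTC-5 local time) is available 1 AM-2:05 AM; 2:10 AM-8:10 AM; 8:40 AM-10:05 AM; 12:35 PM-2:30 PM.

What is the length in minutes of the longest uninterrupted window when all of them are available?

Aarav in UTC: 11:10-18:50 (subtract 4h to convert from UTC+4).
Arjun in UTC: 07:00-11:35, 14:05-16:00 (add 5h to convert from UTC-5).
Hiro in UTC: 08:20-12:40, 12:45-17:00, 18:20-19:00 (subtract 4h to convert from UTC+4).
Vanya in UTC: 13:50-15:45, 16:20-17:00 (subtract 4h to convert from UTC+4).
Beatriz in UTC: 06:00-07:05, 07:10-13:10, 13:40-15:05, 17:35-19:30 (add 5h to convert from UTC-5).
Aarav ∩ Arjun: 11:10-11:35, 14:05-16:00.
Aarav ∩ Arjun ∩ Hiro: 11:10-11:35, 14:05-16:00.
Aarav ∩ Arjun ∩ Hiro ∩ Vanya: 14:05-15:45.
Aarav ∩ Arjun ∩ Hiro ∩ Vanya ∩ Beatriz: 14:05-15:05.
So the common availability across everyone is 14:05-15:05.
The longest is 14:05-15:05 at 60 minutes.

60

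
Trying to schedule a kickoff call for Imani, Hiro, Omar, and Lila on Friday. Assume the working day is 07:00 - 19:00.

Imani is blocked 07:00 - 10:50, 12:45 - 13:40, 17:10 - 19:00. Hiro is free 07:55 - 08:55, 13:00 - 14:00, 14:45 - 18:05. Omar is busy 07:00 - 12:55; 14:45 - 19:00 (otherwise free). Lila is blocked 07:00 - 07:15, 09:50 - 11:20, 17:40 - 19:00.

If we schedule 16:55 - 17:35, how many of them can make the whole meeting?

Imani free: 10:50-12:45, 13:40-17:10 (invert busy blocks within the working day).
Hiro free: 07:55-08:55, 13:00-14:00, 14:45-18:05.
Omar free: 12:55-14:45 (invert busy blocks within the working day).
Lila free: 07:15-09:50, 11:20-17:40 (invert busy blocks within the working day).
Hiro and Lila can make the full 16:55-17:35 slot — that's 2.

2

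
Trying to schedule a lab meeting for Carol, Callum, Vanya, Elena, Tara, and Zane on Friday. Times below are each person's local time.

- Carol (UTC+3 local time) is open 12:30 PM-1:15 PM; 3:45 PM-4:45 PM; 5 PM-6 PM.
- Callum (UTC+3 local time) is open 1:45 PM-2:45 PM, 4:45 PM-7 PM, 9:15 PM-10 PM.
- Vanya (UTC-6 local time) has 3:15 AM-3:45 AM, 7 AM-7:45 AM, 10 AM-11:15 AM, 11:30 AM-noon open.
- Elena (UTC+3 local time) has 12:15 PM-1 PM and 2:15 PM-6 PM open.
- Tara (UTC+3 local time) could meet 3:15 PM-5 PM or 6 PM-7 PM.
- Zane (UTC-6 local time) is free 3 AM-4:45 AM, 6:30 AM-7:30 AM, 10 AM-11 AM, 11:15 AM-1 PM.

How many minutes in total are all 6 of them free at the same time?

Carol in UTC: 09:30-10:15, 12:45-13:45, 14:00-15:00 (subtract 3h to convert from UTC+3).
Callum in UTC: 10:45-11:45, 13:45-16:00, 18:15-19:00 (subtract 3h to convert from UTC+3).
Vanya in UTC: 09:15-09:45, 13:00-13:45, 16:00-17:15, 17:30-18:00 (add 6h to convert from UTC-6).
Elena in UTC: 09:15-10:00, 11:15-15:00 (subtract 3h to convert from UTC+3).
Tara in UTC: 12:15-14:00, 15:00-16:00 (subtract 3h to convert from UTC+3).
Zane in UTC: 09:00-10:45, 12:30-13:30, 16:00-17:00, 17:15-19:00 (add 6h to convert from UTC-6).
Carol ∩ Callum: 14:00-15:00.
Carol ∩ Callum ∩ Vanya: ∅.
Carol ∩ Callum ∩ Vanya ∩ Elena: ∅.
Carol ∩ Callum ∩ Vanya ∩ Elena ∩ Tara: ∅.
Carol ∩ Callum ∩ Vanya ∩ Elena ∩ Tara ∩ Zane: ∅.
There is no time when everyone is free.
There is no common window, so the total is 0 minutes.

0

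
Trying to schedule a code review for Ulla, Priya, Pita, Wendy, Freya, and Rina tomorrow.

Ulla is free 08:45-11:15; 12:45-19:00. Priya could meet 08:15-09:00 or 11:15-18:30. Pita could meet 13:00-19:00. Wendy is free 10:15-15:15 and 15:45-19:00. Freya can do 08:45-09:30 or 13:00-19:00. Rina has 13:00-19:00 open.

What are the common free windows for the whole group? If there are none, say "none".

13:00-15:15, 15:45-18:30

Ulla ∩ Priya: 08:45-09:00, 12:45-18:30.
Ulla ∩ Priya ∩ Pita: 13:00-18:30.
Ulla ∩ Priya ∩ Pita ∩ Wendy: 13:00-15:15, 15:45-18:30.
Ulla ∩ Priya ∩ Pita ∩ Wendy ∩ Freya: 13:00-15:15, 15:45-18:30.
Ulla ∩ Priya ∩ Pita ∩ Wendy ∩ Freya ∩ Rina: 13:00-15:15, 15:45-18:30.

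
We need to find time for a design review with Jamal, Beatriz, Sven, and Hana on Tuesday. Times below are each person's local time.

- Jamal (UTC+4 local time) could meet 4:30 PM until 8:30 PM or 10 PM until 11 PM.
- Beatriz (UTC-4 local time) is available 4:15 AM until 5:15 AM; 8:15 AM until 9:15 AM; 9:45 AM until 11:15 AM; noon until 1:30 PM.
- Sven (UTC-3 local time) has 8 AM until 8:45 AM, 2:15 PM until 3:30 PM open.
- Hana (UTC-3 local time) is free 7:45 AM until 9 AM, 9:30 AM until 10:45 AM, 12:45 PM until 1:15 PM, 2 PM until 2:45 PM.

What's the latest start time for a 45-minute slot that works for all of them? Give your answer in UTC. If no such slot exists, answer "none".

Jamal in UTC: 12:30-16:30, 18:00-19:00 (subtract 4h to convert from UTC+4).
Beatriz in UTC: 08:15-09:15, 12:15-13:15, 13:45-15:15, 16:00-17:30 (add 4h to convert from UTC-4).
Sven in UTC: 11:00-11:45, 17:15-18:30 (add 3h to convert from UTC-3).
Hana in UTC: 10:45-12:00, 12:30-13:45, 15:45-16:15, 17:00-17:45 (add 3h to convert from UTC-3).
Jamal ∩ Beatriz: 12:30-13:15, 13:45-15:15, 16:00-16:30.
Jamal ∩ Beatriz ∩ Sven: ∅.
Jamal ∩ Beatriz ∩ Sven ∩ Hana: ∅.
There is no time when everyone is free.
No common window is at least 45 minutes long.

none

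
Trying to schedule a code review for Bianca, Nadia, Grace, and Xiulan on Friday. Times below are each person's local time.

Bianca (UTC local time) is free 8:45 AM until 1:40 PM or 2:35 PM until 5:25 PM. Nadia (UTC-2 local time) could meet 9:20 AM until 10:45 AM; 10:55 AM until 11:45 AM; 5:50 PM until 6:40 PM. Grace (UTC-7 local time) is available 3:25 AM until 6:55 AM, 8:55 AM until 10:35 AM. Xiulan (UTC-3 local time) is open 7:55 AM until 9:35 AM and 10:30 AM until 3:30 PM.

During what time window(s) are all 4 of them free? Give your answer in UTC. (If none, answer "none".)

11:20-12:35, 13:30-13:40

Bianca in UTC: 08:45-13:40, 14:35-17:25.
Nadia in UTC: 11:20-12:45, 12:55-13:45, 19:50-20:40 (add 2h to convert from UTC-2).
Grace in UTC: 10:25-13:55, 15:55-17:35 (add 7h to convert from UTC-7).
Xiulan in UTC: 10:55-12:35, 13:30-18:30 (add 3h to convert from UTC-3).
Bianca ∩ Nadia: 11:20-12:45, 12:55-13:40.
Bianca ∩ Nadia ∩ Grace: 11:20-12:45, 12:55-13:40.
Bianca ∩ Nadia ∩ Grace ∩ Xiulan: 11:20-12:35, 13:30-13:40.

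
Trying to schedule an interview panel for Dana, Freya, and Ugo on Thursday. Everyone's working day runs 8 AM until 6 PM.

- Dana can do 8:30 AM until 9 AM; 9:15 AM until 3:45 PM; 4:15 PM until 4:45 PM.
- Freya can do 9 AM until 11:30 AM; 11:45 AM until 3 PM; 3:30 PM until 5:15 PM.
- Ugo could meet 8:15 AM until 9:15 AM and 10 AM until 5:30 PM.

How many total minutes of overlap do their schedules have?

330

Dana ∩ Freya: 09:15-11:30, 11:45-15:00, 15:30-15:45, 16:15-16:45.
Dana ∩ Freya ∩ Ugo: 10:00-11:30, 11:45-15:00, 15:30-15:45, 16:15-16:45.
Summing the common windows: 90 + 195 + 15 + 30 = 330 minutes.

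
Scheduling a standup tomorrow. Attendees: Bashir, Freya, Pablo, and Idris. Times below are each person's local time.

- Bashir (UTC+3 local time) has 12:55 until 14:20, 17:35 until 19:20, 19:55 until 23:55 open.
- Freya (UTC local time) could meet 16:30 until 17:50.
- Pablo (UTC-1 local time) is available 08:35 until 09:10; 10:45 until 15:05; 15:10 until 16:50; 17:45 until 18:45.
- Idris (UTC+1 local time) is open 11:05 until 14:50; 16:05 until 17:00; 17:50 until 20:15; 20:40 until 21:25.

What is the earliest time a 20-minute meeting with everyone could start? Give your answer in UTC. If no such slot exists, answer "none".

Bashir in UTC: 09:55-11:20, 14:35-16:20, 16:55-20:55 (subtract 3h to convert from UTC+3).
Freya in UTC: 16:30-17:50.
Pablo in UTC: 09:35-10:10, 11:45-16:05, 16:10-17:50, 18:45-19:45 (add 1h to convert from UTC-1).
Idris in UTC: 10:05-13:50, 15:05-16:00, 16:50-19:15, 19:40-20:25 (subtract 1h to convert from UTC+1).
Bashir ∩ Freya: 16:55-17:50.
Bashir ∩ Freya ∩ Pablo: 16:55-17:50.
Bashir ∩ Freya ∩ Pablo ∩ Idris: 16:55-17:50.
The first common window of at least 20 minutes is 16:55-17:50, so the earliest start is 16:55.

16:55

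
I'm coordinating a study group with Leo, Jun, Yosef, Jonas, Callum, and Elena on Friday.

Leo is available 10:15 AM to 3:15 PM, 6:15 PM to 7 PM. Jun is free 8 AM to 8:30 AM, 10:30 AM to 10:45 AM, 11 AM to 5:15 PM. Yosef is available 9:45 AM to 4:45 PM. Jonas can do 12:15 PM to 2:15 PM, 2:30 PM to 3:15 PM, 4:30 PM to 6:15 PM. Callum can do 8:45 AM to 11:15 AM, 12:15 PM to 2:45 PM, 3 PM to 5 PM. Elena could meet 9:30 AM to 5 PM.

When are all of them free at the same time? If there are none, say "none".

12:15-14:15, 14:30-14:45, 15:00-15:15

Leo ∩ Jun: 10:30-10:45, 11:00-15:15.
Leo ∩ Jun ∩ Yosef: 10:30-10:45, 11:00-15:15.
Leo ∩ Jun ∩ Yosef ∩ Jonas: 12:15-14:15, 14:30-15:15.
Leo ∩ Jun ∩ Yosef ∩ Jonas ∩ Callum: 12:15-14:15, 14:30-14:45, 15:00-15:15.
Leo ∩ Jun ∩ Yosef ∩ Jonas ∩ Callum ∩ Elena: 12:15-14:15, 14:30-14:45, 15:00-15:15.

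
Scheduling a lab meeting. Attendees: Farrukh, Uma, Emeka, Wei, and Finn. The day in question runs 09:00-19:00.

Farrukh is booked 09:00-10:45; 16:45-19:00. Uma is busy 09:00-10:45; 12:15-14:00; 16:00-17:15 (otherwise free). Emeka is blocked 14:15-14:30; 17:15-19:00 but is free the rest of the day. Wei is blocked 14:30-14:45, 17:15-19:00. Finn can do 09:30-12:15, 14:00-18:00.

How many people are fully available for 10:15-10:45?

Farrukh free: 10:45-16:45 (invert busy blocks within the working day).
Uma free: 10:45-12:15, 14:00-16:00, 17:15-19:00 (invert busy blocks within the working day).
Emeka free: 09:00-14:15, 14:30-17:15 (invert busy blocks within the working day).
Wei free: 09:00-14:30, 14:45-17:15 (invert busy blocks within the working day).
Finn free: 09:30-12:15, 14:00-18:00.
Emeka, Wei, and Finn can make the full 10:15-10:45 slot — that's 3.

3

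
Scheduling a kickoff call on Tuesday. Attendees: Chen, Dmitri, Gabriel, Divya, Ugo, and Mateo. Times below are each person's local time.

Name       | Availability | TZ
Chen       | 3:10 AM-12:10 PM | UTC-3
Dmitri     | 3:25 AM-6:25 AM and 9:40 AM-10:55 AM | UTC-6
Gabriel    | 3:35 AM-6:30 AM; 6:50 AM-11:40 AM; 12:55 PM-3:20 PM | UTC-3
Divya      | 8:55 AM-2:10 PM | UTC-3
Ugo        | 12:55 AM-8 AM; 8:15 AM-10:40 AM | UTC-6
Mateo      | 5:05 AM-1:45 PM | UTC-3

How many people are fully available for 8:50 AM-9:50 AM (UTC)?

3

Chen in UTC: 06:10-15:10 (add 3h to convert from UTC-3).
Dmitri in UTC: 09:25-12:25, 15:40-16:55 (add 6h to convert from UTC-6).
Gabriel in UTC: 06:35-09:30, 09:50-14:40, 15:55-18:20 (add 3h to convert from UTC-3).
Divya in UTC: 11:55-17:10 (add 3h to convert from UTC-3).
Ugo in UTC: 06:55-14:00, 14:15-16:40 (add 6h to convert from UTC-6).
Mateo in UTC: 08:05-16:45 (add 3h to convert from UTC-3).
Chen, Ugo, and Mateo can make the full 08:50-09:50 slot — that's 3.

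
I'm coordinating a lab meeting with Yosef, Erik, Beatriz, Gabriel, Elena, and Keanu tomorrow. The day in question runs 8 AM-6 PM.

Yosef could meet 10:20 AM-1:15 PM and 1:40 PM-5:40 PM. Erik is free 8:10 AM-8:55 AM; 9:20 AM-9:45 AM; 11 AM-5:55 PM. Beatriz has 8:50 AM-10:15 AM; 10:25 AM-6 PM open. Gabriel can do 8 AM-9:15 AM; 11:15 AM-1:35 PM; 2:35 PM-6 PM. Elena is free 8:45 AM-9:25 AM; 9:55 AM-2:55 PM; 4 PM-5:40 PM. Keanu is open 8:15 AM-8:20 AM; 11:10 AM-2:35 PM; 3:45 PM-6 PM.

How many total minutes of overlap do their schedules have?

Yosef ∩ Erik: 11:00-13:15, 13:40-17:40.
Yosef ∩ Erik ∩ Beatriz: 11:00-13:15, 13:40-17:40.
Yosef ∩ Erik ∩ Beatriz ∩ Gabriel: 11:15-13:15, 14:35-17:40.
Yosef ∩ Erik ∩ Beatriz ∩ Gabriel ∩ Elena: 11:15-13:15, 14:35-14:55, 16:00-17:40.
Yosef ∩ Erik ∩ Beatriz ∩ Gabriel ∩ Elena ∩ Keanu: 11:15-13:15, 16:00-17:40.
Those are the intersection windows.
Summing the common windows: 120 + 100 = 220 minutes.

220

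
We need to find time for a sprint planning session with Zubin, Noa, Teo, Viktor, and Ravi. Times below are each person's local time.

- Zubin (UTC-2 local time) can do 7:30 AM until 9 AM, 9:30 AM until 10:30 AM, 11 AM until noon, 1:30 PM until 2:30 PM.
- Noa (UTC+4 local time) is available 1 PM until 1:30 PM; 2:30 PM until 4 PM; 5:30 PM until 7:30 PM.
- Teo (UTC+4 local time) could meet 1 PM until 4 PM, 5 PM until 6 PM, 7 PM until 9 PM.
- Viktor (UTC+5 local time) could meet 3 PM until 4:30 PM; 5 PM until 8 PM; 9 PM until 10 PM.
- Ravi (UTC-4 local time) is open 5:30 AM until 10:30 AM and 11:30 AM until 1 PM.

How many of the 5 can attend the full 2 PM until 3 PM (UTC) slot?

2

Zubin in UTC: 09:30-11:00, 11:30-12:30, 13:00-14:00, 15:30-16:30 (add 2h to convert from UTC-2).
Noa in UTC: 09:00-09:30, 10:30-12:00, 13:30-15:30 (subtract 4h to convert from UTC+4).
Teo in UTC: 09:00-12:00, 13:00-14:00, 15:00-17:00 (subtract 4h to convert from UTC+4).
Viktor in UTC: 10:00-11:30, 12:00-15:00, 16:00-17:00 (subtract 5h to convert from UTC+5).
Ravi in UTC: 09:30-14:30, 15:30-17:00 (add 4h to convert from UTC-4).
Noa and Viktor can make the full 14:00-15:00 slot — that's 2.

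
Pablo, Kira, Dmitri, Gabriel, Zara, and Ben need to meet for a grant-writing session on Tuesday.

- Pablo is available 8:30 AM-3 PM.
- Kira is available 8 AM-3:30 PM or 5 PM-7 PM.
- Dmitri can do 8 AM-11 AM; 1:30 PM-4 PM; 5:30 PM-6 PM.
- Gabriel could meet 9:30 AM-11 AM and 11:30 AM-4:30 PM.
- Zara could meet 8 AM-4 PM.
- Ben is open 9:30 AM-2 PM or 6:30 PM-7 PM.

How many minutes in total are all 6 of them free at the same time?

120

Pablo ∩ Kira: 08:30-15:00.
Pablo ∩ Kira ∩ Dmitri: 08:30-11:00, 13:30-15:00.
Pablo ∩ Kira ∩ Dmitri ∩ Gabriel: 09:30-11:00, 13:30-15:00.
Pablo ∩ Kira ∩ Dmitri ∩ Gabriel ∩ Zara: 09:30-11:00, 13:30-15:00.
Pablo ∩ Kira ∩ Dmitri ∩ Gabriel ∩ Zara ∩ Ben: 09:30-11:00, 13:30-14:00.
Summing the common windows: 90 + 30 = 120 minutes.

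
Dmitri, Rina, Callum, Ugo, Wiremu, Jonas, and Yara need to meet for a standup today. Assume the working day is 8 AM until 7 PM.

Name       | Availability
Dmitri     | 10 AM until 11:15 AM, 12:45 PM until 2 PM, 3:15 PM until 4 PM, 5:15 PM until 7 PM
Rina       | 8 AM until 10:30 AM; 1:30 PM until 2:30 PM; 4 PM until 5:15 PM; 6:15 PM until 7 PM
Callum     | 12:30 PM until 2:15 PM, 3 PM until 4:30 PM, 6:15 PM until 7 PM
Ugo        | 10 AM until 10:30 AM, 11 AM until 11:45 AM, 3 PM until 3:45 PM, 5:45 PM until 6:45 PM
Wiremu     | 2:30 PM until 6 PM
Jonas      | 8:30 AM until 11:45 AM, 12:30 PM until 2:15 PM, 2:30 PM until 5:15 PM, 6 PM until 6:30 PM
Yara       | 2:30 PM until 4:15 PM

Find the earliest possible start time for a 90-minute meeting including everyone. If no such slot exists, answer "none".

Dmitri ∩ Rina: 10:00-10:30, 13:30-14:00, 18:15-19:00.
Dmitri ∩ Rina ∩ Callum: 13:30-14:00, 18:15-19:00.
Dmitri ∩ Rina ∩ Callum ∩ Ugo: 18:15-18:45.
Dmitri ∩ Rina ∩ Callum ∩ Ugo ∩ Wiremu: ∅.
Dmitri ∩ Rina ∩ Callum ∩ Ugo ∩ Wiremu ∩ Jonas: ∅.
Dmitri ∩ Rina ∩ Callum ∩ Ugo ∩ Wiremu ∩ Jonas ∩ Yara: ∅.
There is no time when everyone is free.
No common window is at least 90 minutes long.

none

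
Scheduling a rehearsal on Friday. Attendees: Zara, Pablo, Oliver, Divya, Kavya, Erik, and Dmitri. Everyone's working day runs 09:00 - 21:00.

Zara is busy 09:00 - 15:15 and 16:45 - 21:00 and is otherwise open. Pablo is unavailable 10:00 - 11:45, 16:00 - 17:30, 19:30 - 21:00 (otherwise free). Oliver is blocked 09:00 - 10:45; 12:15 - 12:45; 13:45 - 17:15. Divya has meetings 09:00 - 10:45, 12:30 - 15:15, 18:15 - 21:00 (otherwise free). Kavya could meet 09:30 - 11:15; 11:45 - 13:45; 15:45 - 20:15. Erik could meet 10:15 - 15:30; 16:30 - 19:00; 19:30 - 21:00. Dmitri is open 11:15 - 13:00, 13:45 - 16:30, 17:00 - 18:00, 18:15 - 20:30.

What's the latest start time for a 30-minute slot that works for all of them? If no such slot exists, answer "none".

Zara free: 15:15-16:45 (invert busy blocks within the working day).
Pablo free: 09:00-10:00, 11:45-16:00, 17:30-19:30 (invert busy blocks within the working day).
Oliver free: 10:45-12:15, 12:45-13:45, 17:15-21:00 (invert busy blocks within the working day).
Divya free: 10:45-12:30, 15:15-18:15 (invert busy blocks within the working day).
Kavya free: 09:30-11:15, 11:45-13:45, 15:45-20:15.
Erik free: 10:15-15:30, 16:30-19:00, 19:30-21:00.
Dmitri free: 11:15-13:00, 13:45-16:30, 17:00-18:00, 18:15-20:30.
Zara ∩ Pablo: 15:15-16:00.
Zara ∩ Pablo ∩ Oliver: ∅.
Zara ∩ Pablo ∩ Oliver ∩ Divya: ∅.
Zara ∩ Pablo ∩ Oliver ∩ Divya ∩ Kavya: ∅.
Zara ∩ Pablo ∩ Oliver ∩ Divya ∩ Kavya ∩ Erik: ∅.
Zara ∩ Pablo ∩ Oliver ∩ Divya ∩ Kavya ∩ Erik ∩ Dmitri: ∅.
There is no time when everyone is free.
No common window is at least 30 minutes long.

none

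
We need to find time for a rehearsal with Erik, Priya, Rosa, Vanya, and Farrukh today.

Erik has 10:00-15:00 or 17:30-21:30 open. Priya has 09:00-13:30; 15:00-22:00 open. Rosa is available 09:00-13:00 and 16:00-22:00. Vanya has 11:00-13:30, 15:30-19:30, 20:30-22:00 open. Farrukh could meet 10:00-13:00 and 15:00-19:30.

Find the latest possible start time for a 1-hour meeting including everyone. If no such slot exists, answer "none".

Erik ∩ Priya: 10:00-13:30, 17:30-21:30.
Erik ∩ Priya ∩ Rosa: 10:00-13:00, 17:30-21:30.
Erik ∩ Priya ∩ Rosa ∩ Vanya: 11:00-13:00, 17:30-19:30, 20:30-21:30.
Erik ∩ Priya ∩ Rosa ∩ Vanya ∩ Farrukh: 11:00-13:00, 17:30-19:30.
Those are the intersection windows.
The last common window of at least 60 minutes is 17:30-19:30; a 60-minute meeting can start as late as 18:30 and still end by 19:30.

18:30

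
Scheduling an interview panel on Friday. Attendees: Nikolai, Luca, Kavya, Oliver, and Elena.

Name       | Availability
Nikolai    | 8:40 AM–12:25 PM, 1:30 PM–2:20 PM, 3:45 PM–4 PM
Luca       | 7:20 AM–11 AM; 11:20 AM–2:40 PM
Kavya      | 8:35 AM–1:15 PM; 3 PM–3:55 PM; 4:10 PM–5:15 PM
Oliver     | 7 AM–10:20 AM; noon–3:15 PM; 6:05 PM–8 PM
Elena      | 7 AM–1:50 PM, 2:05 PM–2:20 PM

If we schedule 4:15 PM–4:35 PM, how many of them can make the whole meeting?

Kavya can make the full 16:15-16:35 slot — that's 1.

1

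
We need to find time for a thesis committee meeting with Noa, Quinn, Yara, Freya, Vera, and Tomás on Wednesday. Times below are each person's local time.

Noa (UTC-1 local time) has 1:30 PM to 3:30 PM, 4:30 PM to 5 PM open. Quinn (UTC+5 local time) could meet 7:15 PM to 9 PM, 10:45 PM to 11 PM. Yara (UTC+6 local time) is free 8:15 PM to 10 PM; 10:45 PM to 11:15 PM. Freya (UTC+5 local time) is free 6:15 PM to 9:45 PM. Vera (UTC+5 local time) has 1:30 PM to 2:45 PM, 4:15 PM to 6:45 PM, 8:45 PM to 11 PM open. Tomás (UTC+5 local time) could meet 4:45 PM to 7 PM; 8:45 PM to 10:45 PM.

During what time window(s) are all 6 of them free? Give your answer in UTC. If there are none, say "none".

Noa in UTC: 14:30-16:30, 17:30-18:00 (add 1h to convert from UTC-1).
Quinn in UTC: 14:15-16:00, 17:45-18:00 (subtract 5h to convert from UTC+5).
Yara in UTC: 14:15-16:00, 16:45-17:15 (subtract 6h to convert from UTC+6).
Freya in UTC: 13:15-16:45 (subtract 5h to convert from UTC+5).
Vera in UTC: 08:30-09:45, 11:15-13:45, 15:45-18:00 (subtract 5h to convert from UTC+5).
Tomás in UTC: 11:45-14:00, 15:45-17:45 (subtract 5h to convert from UTC+5).
Noa ∩ Quinn: 14:30-16:00, 17:45-18:00.
Noa ∩ Quinn ∩ Yara: 14:30-16:00.
Noa ∩ Quinn ∩ Yara ∩ Freya: 14:30-16:00.
Noa ∩ Quinn ∩ Yara ∩ Freya ∩ Vera: 15:45-16:00.
Noa ∩ Quinn ∩ Yara ∩ Freya ∩ Vera ∩ Tomás: 15:45-16:00.

15:45-16:00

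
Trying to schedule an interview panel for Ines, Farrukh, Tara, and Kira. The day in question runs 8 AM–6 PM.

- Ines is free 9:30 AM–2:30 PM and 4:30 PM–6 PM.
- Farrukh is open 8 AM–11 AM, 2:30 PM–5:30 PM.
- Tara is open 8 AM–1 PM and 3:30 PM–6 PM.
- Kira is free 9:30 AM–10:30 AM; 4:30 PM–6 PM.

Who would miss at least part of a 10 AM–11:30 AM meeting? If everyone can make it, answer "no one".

Ines: free for 10:00-11:30. Farrukh: not fully free for 10:00-11:30. Tara: free for 10:00-11:30. Kira: not fully free for 10:00-11:30.

Farrukh, Kira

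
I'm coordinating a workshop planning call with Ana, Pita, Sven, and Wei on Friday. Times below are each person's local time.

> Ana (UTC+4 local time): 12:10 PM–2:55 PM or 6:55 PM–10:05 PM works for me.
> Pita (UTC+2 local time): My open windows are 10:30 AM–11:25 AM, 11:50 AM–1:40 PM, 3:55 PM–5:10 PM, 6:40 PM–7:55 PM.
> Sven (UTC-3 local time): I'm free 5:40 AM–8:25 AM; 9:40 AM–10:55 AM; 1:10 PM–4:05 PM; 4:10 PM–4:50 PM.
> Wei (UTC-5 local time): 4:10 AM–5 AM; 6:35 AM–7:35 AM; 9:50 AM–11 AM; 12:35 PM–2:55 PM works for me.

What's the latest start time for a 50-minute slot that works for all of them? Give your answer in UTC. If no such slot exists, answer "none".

none

Ana in UTC: 08:10-10:55, 14:55-18:05 (subtract 4h to convert from UTC+4).
Pita in UTC: 08:30-09:25, 09:50-11:40, 13:55-15:10, 16:40-17:55 (subtract 2h to convert from UTC+2).
Sven in UTC: 08:40-11:25, 12:40-13:55, 16:10-19:05, 19:10-19:50 (add 3h to convert from UTC-3).
Wei in UTC: 09:10-10:00, 11:35-12:35, 14:50-16:00, 17:35-19:55 (add 5h to convert from UTC-5).
Ana ∩ Pita: 08:30-09:25, 09:50-10:55, 14:55-15:10, 16:40-17:55.
Ana ∩ Pita ∩ Sven: 08:40-09:25, 09:50-10:55, 16:40-17:55.
Ana ∩ Pita ∩ Sven ∩ Wei: 09:10-09:25, 09:50-10:00, 17:35-17:55.
No common window is at least 50 minutes long.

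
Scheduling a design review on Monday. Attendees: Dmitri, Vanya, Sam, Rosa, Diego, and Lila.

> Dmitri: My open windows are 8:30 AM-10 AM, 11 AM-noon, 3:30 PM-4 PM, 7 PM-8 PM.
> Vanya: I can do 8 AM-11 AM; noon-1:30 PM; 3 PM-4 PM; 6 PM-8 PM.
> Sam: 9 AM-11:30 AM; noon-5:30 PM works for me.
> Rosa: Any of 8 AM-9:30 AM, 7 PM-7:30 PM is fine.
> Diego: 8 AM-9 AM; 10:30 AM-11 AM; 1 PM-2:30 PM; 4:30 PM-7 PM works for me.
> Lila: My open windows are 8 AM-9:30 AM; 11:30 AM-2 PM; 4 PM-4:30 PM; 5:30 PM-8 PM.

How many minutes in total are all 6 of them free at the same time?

Dmitri ∩ Vanya: 08:30-10:00, 15:30-16:00, 19:00-20:00.
Dmitri ∩ Vanya ∩ Sam: 09:00-10:00, 15:30-16:00.
Dmitri ∩ Vanya ∩ Sam ∩ Rosa: 09:00-09:30.
Dmitri ∩ Vanya ∩ Sam ∩ Rosa ∩ Diego: ∅.
Dmitri ∩ Vanya ∩ Sam ∩ Rosa ∩ Diego ∩ Lila: ∅.
There is no time when everyone is free.
There is no common window, so the total is 0 minutes.

0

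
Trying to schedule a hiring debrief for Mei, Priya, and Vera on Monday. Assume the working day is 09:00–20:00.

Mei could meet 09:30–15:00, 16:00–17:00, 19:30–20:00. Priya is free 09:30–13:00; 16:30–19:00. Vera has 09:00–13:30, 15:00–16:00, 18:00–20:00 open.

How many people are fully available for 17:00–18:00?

Priya can make the full 17:00-18:00 slot — that's 1.

1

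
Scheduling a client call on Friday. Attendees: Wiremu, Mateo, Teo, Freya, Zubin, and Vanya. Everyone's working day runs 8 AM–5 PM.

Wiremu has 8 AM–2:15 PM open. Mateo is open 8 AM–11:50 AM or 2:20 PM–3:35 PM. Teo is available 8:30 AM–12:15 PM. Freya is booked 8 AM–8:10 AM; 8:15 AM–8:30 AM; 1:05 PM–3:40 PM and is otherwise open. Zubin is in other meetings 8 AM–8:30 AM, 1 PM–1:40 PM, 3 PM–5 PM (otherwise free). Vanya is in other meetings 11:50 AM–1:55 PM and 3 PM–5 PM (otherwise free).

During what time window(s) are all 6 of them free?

Wiremu free: 08:00-14:15.
Mateo free: 08:00-11:50, 14:20-15:35.
Teo free: 08:30-12:15.
Freya free: 08:10-08:15, 08:30-13:05, 15:40-17:00 (invert busy blocks within the working day).
Zubin free: 08:30-13:00, 13:40-15:00 (invert busy blocks within the working day).
Vanya free: 08:00-11:50, 13:55-15:00 (invert busy blocks within the working day).
Wiremu ∩ Mateo: 08:00-11:50.
Wiremu ∩ Mateo ∩ Teo: 08:30-11:50.
Wiremu ∩ Mateo ∩ Teo ∩ Freya: 08:30-11:50.
Wiremu ∩ Mateo ∩ Teo ∩ Freya ∩ Zubin: 08:30-11:50.
Wiremu ∩ Mateo ∩ Teo ∩ Freya ∩ Zubin ∩ Vanya: 08:30-11:50.

08:30-11:50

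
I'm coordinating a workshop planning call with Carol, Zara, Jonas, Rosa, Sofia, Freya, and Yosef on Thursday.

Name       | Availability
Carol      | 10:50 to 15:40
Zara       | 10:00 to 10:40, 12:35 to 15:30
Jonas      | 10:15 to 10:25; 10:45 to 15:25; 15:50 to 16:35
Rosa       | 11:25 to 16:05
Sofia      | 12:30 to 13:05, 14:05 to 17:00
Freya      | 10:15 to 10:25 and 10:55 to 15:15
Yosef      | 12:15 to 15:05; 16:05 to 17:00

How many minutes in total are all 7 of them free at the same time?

90

Carol ∩ Zara: 12:35-15:30.
Carol ∩ Zara ∩ Jonas: 12:35-15:25.
Carol ∩ Zara ∩ Jonas ∩ Rosa: 12:35-15:25.
Carol ∩ Zara ∩ Jonas ∩ Rosa ∩ Sofia: 12:35-13:05, 14:05-15:25.
Carol ∩ Zara ∩ Jonas ∩ Rosa ∩ Sofia ∩ Freya: 12:35-13:05, 14:05-15:15.
Carol ∩ Zara ∩ Jonas ∩ Rosa ∩ Sofia ∩ Freya ∩ Yosef: 12:35-13:05, 14:05-15:05.
Summing the common windows: 30 + 60 = 90 minutes.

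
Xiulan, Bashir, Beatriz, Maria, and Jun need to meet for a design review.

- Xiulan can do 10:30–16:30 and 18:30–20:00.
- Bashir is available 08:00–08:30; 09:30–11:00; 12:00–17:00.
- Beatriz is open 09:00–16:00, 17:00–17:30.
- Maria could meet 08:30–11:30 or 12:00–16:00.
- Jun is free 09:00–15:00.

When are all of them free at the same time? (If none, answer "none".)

10:30-11:00, 12:00-15:00

Xiulan ∩ Bashir: 10:30-11:00, 12:00-16:30.
Xiulan ∩ Bashir ∩ Beatriz: 10:30-11:00, 12:00-16:00.
Xiulan ∩ Bashir ∩ Beatriz ∩ Maria: 10:30-11:00, 12:00-16:00.
Xiulan ∩ Bashir ∩ Beatriz ∩ Maria ∩ Jun: 10:30-11:00, 12:00-15:00.
So the common availability across everyone is 10:30-11:00, 12:00-15:00.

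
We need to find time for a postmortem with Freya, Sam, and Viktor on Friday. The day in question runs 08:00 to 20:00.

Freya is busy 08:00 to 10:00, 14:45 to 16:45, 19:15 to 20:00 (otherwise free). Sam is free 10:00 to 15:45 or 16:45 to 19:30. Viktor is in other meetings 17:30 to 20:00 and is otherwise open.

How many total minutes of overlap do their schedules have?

330

Freya free: 10:00-14:45, 16:45-19:15 (invert busy blocks within the working day).
Sam free: 10:00-15:45, 16:45-19:30.
Viktor free: 08:00-17:30 (invert busy blocks within the working day).
Freya ∩ Sam: 10:00-14:45, 16:45-19:15.
Freya ∩ Sam ∩ Viktor: 10:00-14:45, 16:45-17:30.
Summing the common windows: 285 + 45 = 330 minutes.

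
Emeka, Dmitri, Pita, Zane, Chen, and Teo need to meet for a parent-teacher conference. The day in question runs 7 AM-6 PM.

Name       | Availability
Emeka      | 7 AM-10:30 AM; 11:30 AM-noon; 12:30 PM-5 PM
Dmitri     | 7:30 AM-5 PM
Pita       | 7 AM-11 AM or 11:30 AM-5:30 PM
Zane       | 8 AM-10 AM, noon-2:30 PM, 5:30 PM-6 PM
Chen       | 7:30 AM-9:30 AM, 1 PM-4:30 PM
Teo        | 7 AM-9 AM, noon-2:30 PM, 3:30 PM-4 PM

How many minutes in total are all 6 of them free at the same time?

Emeka ∩ Dmitri: 07:30-10:30, 11:30-12:00, 12:30-17:00.
Emeka ∩ Dmitri ∩ Pita: 07:30-10:30, 11:30-12:00, 12:30-17:00.
Emeka ∩ Dmitri ∩ Pita ∩ Zane: 08:00-10:00, 12:30-14:30.
Emeka ∩ Dmitri ∩ Pita ∩ Zane ∩ Chen: 08:00-09:30, 13:00-14:30.
Emeka ∩ Dmitri ∩ Pita ∩ Zane ∩ Chen ∩ Teo: 08:00-09:00, 13:00-14:30.
So the common availability across everyone is 08:00-09:00, 13:00-14:30.
Summing the common windows: 60 + 90 = 150 minutes.

150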